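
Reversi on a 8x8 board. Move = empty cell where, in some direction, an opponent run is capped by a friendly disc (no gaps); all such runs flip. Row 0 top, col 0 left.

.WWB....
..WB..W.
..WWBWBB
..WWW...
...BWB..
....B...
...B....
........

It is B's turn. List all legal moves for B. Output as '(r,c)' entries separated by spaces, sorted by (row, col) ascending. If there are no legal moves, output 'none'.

Answer: (0,0) (0,5) (0,6) (0,7) (1,1) (2,1) (3,1) (4,2)

Derivation:
(0,0): flips 2 -> legal
(0,5): flips 1 -> legal
(0,6): flips 1 -> legal
(0,7): flips 3 -> legal
(1,0): no bracket -> illegal
(1,1): flips 1 -> legal
(1,4): no bracket -> illegal
(1,5): no bracket -> illegal
(1,7): no bracket -> illegal
(2,1): flips 4 -> legal
(3,1): flips 1 -> legal
(3,5): no bracket -> illegal
(3,6): no bracket -> illegal
(4,1): no bracket -> illegal
(4,2): flips 1 -> legal
(5,3): no bracket -> illegal
(5,5): no bracket -> illegal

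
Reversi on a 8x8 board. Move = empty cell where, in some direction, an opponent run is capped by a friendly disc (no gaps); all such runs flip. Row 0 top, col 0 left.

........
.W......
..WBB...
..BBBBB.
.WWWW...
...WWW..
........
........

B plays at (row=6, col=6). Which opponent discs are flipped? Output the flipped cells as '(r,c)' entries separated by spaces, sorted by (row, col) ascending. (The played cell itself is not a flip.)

Dir NW: opp run (5,5) (4,4) capped by B -> flip
Dir N: first cell '.' (not opp) -> no flip
Dir NE: first cell '.' (not opp) -> no flip
Dir W: first cell '.' (not opp) -> no flip
Dir E: first cell '.' (not opp) -> no flip
Dir SW: first cell '.' (not opp) -> no flip
Dir S: first cell '.' (not opp) -> no flip
Dir SE: first cell '.' (not opp) -> no flip

Answer: (4,4) (5,5)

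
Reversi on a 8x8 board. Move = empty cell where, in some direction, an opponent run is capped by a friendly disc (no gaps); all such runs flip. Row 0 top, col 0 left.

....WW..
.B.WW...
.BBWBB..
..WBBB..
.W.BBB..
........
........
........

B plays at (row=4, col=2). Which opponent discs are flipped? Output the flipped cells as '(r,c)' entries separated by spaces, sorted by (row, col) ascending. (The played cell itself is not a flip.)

Dir NW: first cell '.' (not opp) -> no flip
Dir N: opp run (3,2) capped by B -> flip
Dir NE: first cell 'B' (not opp) -> no flip
Dir W: opp run (4,1), next='.' -> no flip
Dir E: first cell 'B' (not opp) -> no flip
Dir SW: first cell '.' (not opp) -> no flip
Dir S: first cell '.' (not opp) -> no flip
Dir SE: first cell '.' (not opp) -> no flip

Answer: (3,2)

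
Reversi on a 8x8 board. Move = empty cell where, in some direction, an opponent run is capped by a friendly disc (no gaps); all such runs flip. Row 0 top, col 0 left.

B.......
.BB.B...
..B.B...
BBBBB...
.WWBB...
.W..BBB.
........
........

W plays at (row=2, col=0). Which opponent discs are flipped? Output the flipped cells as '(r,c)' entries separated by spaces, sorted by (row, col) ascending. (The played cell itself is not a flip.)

Dir NW: edge -> no flip
Dir N: first cell '.' (not opp) -> no flip
Dir NE: opp run (1,1), next='.' -> no flip
Dir W: edge -> no flip
Dir E: first cell '.' (not opp) -> no flip
Dir SW: edge -> no flip
Dir S: opp run (3,0), next='.' -> no flip
Dir SE: opp run (3,1) capped by W -> flip

Answer: (3,1)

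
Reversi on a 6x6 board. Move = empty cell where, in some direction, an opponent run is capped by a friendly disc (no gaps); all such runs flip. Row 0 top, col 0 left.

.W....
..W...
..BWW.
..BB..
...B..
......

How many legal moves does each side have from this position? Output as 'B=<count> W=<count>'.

-- B to move --
(0,0): no bracket -> illegal
(0,2): flips 1 -> legal
(0,3): no bracket -> illegal
(1,0): no bracket -> illegal
(1,1): no bracket -> illegal
(1,3): flips 1 -> legal
(1,4): flips 1 -> legal
(1,5): flips 1 -> legal
(2,1): no bracket -> illegal
(2,5): flips 2 -> legal
(3,4): no bracket -> illegal
(3,5): no bracket -> illegal
B mobility = 5
-- W to move --
(1,1): no bracket -> illegal
(1,3): no bracket -> illegal
(2,1): flips 1 -> legal
(3,1): no bracket -> illegal
(3,4): no bracket -> illegal
(4,1): flips 1 -> legal
(4,2): flips 3 -> legal
(4,4): no bracket -> illegal
(5,2): no bracket -> illegal
(5,3): flips 2 -> legal
(5,4): no bracket -> illegal
W mobility = 4

Answer: B=5 W=4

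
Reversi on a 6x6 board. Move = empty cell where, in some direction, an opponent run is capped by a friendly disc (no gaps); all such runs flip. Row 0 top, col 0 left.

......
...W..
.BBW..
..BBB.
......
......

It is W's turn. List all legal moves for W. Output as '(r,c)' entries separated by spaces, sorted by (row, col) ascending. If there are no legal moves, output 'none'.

Answer: (2,0) (3,1) (4,1) (4,3) (4,5)

Derivation:
(1,0): no bracket -> illegal
(1,1): no bracket -> illegal
(1,2): no bracket -> illegal
(2,0): flips 2 -> legal
(2,4): no bracket -> illegal
(2,5): no bracket -> illegal
(3,0): no bracket -> illegal
(3,1): flips 1 -> legal
(3,5): no bracket -> illegal
(4,1): flips 1 -> legal
(4,2): no bracket -> illegal
(4,3): flips 1 -> legal
(4,4): no bracket -> illegal
(4,5): flips 1 -> legal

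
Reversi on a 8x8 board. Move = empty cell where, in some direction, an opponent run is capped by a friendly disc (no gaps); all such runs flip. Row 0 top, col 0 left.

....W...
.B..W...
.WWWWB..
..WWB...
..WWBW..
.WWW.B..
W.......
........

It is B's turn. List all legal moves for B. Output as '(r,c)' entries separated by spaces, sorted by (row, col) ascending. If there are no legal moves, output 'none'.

Answer: (0,3) (1,2) (2,0) (3,1) (3,5) (4,1) (4,6) (5,6) (6,1) (6,2)

Derivation:
(0,3): flips 1 -> legal
(0,5): no bracket -> illegal
(1,0): no bracket -> illegal
(1,2): flips 1 -> legal
(1,3): no bracket -> illegal
(1,5): no bracket -> illegal
(2,0): flips 4 -> legal
(3,0): no bracket -> illegal
(3,1): flips 3 -> legal
(3,5): flips 1 -> legal
(3,6): no bracket -> illegal
(4,0): no bracket -> illegal
(4,1): flips 2 -> legal
(4,6): flips 1 -> legal
(5,0): no bracket -> illegal
(5,4): no bracket -> illegal
(5,6): flips 1 -> legal
(6,1): flips 2 -> legal
(6,2): flips 1 -> legal
(6,3): no bracket -> illegal
(6,4): no bracket -> illegal
(7,0): no bracket -> illegal
(7,1): no bracket -> illegal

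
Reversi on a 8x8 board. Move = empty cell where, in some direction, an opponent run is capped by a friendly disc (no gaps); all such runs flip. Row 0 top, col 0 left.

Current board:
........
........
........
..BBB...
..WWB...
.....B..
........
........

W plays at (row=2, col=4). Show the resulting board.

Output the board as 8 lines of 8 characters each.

Place W at (2,4); scan 8 dirs for brackets.
Dir NW: first cell '.' (not opp) -> no flip
Dir N: first cell '.' (not opp) -> no flip
Dir NE: first cell '.' (not opp) -> no flip
Dir W: first cell '.' (not opp) -> no flip
Dir E: first cell '.' (not opp) -> no flip
Dir SW: opp run (3,3) capped by W -> flip
Dir S: opp run (3,4) (4,4), next='.' -> no flip
Dir SE: first cell '.' (not opp) -> no flip
All flips: (3,3)

Answer: ........
........
....W...
..BWB...
..WWB...
.....B..
........
........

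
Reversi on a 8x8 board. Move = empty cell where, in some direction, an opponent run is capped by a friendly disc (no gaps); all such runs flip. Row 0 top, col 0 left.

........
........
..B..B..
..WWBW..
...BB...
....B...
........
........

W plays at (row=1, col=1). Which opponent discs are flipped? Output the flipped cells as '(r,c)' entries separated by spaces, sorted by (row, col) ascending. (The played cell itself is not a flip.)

Answer: (2,2)

Derivation:
Dir NW: first cell '.' (not opp) -> no flip
Dir N: first cell '.' (not opp) -> no flip
Dir NE: first cell '.' (not opp) -> no flip
Dir W: first cell '.' (not opp) -> no flip
Dir E: first cell '.' (not opp) -> no flip
Dir SW: first cell '.' (not opp) -> no flip
Dir S: first cell '.' (not opp) -> no flip
Dir SE: opp run (2,2) capped by W -> flip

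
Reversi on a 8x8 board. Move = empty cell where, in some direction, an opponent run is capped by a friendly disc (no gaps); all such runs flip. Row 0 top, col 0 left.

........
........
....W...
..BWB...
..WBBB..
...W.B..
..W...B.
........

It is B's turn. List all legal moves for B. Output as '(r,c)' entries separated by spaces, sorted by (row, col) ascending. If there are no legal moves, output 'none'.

(1,3): no bracket -> illegal
(1,4): flips 1 -> legal
(1,5): no bracket -> illegal
(2,2): flips 1 -> legal
(2,3): flips 1 -> legal
(2,5): no bracket -> illegal
(3,1): no bracket -> illegal
(3,5): no bracket -> illegal
(4,1): flips 1 -> legal
(5,1): no bracket -> illegal
(5,2): flips 1 -> legal
(5,4): no bracket -> illegal
(6,1): no bracket -> illegal
(6,3): flips 1 -> legal
(6,4): no bracket -> illegal
(7,1): flips 2 -> legal
(7,2): no bracket -> illegal
(7,3): no bracket -> illegal

Answer: (1,4) (2,2) (2,3) (4,1) (5,2) (6,3) (7,1)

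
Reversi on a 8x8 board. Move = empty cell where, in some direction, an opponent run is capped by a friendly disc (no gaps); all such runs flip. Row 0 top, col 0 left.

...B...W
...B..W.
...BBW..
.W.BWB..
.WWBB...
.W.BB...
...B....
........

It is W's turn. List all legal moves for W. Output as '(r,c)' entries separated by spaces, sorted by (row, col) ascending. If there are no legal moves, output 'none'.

Answer: (1,2) (1,4) (1,5) (2,2) (3,2) (3,6) (4,5) (5,2) (6,4)

Derivation:
(0,2): no bracket -> illegal
(0,4): no bracket -> illegal
(1,2): flips 1 -> legal
(1,4): flips 1 -> legal
(1,5): flips 2 -> legal
(2,2): flips 2 -> legal
(2,6): no bracket -> illegal
(3,2): flips 1 -> legal
(3,6): flips 1 -> legal
(4,5): flips 3 -> legal
(4,6): no bracket -> illegal
(5,2): flips 1 -> legal
(5,5): no bracket -> illegal
(6,2): no bracket -> illegal
(6,4): flips 3 -> legal
(6,5): no bracket -> illegal
(7,2): no bracket -> illegal
(7,3): no bracket -> illegal
(7,4): no bracket -> illegal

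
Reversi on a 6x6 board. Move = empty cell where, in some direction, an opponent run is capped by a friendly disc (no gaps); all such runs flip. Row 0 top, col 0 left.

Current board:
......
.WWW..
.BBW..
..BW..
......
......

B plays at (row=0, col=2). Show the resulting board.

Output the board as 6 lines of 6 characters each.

Answer: ..B...
.WBW..
.BBW..
..BW..
......
......

Derivation:
Place B at (0,2); scan 8 dirs for brackets.
Dir NW: edge -> no flip
Dir N: edge -> no flip
Dir NE: edge -> no flip
Dir W: first cell '.' (not opp) -> no flip
Dir E: first cell '.' (not opp) -> no flip
Dir SW: opp run (1,1), next='.' -> no flip
Dir S: opp run (1,2) capped by B -> flip
Dir SE: opp run (1,3), next='.' -> no flip
All flips: (1,2)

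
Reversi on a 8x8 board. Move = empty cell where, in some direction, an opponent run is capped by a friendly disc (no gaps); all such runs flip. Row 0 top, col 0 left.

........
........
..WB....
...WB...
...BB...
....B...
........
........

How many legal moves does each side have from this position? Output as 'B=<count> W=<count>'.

-- B to move --
(1,1): flips 2 -> legal
(1,2): no bracket -> illegal
(1,3): no bracket -> illegal
(2,1): flips 1 -> legal
(2,4): no bracket -> illegal
(3,1): no bracket -> illegal
(3,2): flips 1 -> legal
(4,2): no bracket -> illegal
B mobility = 3
-- W to move --
(1,2): no bracket -> illegal
(1,3): flips 1 -> legal
(1,4): no bracket -> illegal
(2,4): flips 1 -> legal
(2,5): no bracket -> illegal
(3,2): no bracket -> illegal
(3,5): flips 1 -> legal
(4,2): no bracket -> illegal
(4,5): no bracket -> illegal
(5,2): no bracket -> illegal
(5,3): flips 1 -> legal
(5,5): flips 1 -> legal
(6,3): no bracket -> illegal
(6,4): no bracket -> illegal
(6,5): no bracket -> illegal
W mobility = 5

Answer: B=3 W=5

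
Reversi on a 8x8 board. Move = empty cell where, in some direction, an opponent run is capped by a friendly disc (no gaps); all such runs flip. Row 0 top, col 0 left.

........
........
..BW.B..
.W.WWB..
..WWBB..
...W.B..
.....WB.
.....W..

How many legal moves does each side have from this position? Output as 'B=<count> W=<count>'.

Answer: B=8 W=13

Derivation:
-- B to move --
(1,2): flips 2 -> legal
(1,3): no bracket -> illegal
(1,4): no bracket -> illegal
(2,0): no bracket -> illegal
(2,1): no bracket -> illegal
(2,4): flips 2 -> legal
(3,0): no bracket -> illegal
(3,2): flips 2 -> legal
(4,0): flips 1 -> legal
(4,1): flips 2 -> legal
(5,1): no bracket -> illegal
(5,2): flips 2 -> legal
(5,4): no bracket -> illegal
(5,6): no bracket -> illegal
(6,2): flips 1 -> legal
(6,3): no bracket -> illegal
(6,4): flips 1 -> legal
(7,4): no bracket -> illegal
(7,6): no bracket -> illegal
B mobility = 8
-- W to move --
(1,1): flips 1 -> legal
(1,2): no bracket -> illegal
(1,3): flips 1 -> legal
(1,4): no bracket -> illegal
(1,5): flips 4 -> legal
(1,6): flips 1 -> legal
(2,1): flips 1 -> legal
(2,4): no bracket -> illegal
(2,6): flips 2 -> legal
(3,2): no bracket -> illegal
(3,6): flips 1 -> legal
(4,6): flips 2 -> legal
(5,4): flips 1 -> legal
(5,6): flips 1 -> legal
(5,7): flips 1 -> legal
(6,4): no bracket -> illegal
(6,7): flips 1 -> legal
(7,6): no bracket -> illegal
(7,7): flips 3 -> legal
W mobility = 13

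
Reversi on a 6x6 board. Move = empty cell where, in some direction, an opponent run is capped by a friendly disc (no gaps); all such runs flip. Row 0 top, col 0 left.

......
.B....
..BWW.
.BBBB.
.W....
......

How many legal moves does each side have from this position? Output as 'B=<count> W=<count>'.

-- B to move --
(1,2): flips 1 -> legal
(1,3): flips 1 -> legal
(1,4): flips 2 -> legal
(1,5): flips 1 -> legal
(2,5): flips 2 -> legal
(3,0): no bracket -> illegal
(3,5): no bracket -> illegal
(4,0): no bracket -> illegal
(4,2): no bracket -> illegal
(5,0): flips 1 -> legal
(5,1): flips 1 -> legal
(5,2): no bracket -> illegal
B mobility = 7
-- W to move --
(0,0): no bracket -> illegal
(0,1): no bracket -> illegal
(0,2): no bracket -> illegal
(1,0): no bracket -> illegal
(1,2): no bracket -> illegal
(1,3): no bracket -> illegal
(2,0): no bracket -> illegal
(2,1): flips 2 -> legal
(2,5): no bracket -> illegal
(3,0): no bracket -> illegal
(3,5): no bracket -> illegal
(4,0): no bracket -> illegal
(4,2): flips 1 -> legal
(4,3): flips 1 -> legal
(4,4): flips 1 -> legal
(4,5): flips 1 -> legal
W mobility = 5

Answer: B=7 W=5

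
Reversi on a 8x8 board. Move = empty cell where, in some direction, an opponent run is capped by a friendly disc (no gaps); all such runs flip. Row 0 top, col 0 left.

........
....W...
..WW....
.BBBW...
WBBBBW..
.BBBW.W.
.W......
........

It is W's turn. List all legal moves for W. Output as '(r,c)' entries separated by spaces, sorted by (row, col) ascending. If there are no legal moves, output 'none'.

Answer: (2,1) (3,0) (5,0) (5,5) (6,2) (6,3)

Derivation:
(2,0): no bracket -> illegal
(2,1): flips 5 -> legal
(2,4): no bracket -> illegal
(3,0): flips 3 -> legal
(3,5): no bracket -> illegal
(5,0): flips 5 -> legal
(5,5): flips 2 -> legal
(6,0): no bracket -> illegal
(6,2): flips 4 -> legal
(6,3): flips 3 -> legal
(6,4): no bracket -> illegal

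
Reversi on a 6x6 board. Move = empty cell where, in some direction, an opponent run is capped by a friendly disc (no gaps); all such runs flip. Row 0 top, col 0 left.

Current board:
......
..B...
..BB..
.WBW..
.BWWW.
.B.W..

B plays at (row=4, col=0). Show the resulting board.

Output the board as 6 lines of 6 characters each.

Answer: ......
..B...
..BB..
.BBW..
BBWWW.
.B.W..

Derivation:
Place B at (4,0); scan 8 dirs for brackets.
Dir NW: edge -> no flip
Dir N: first cell '.' (not opp) -> no flip
Dir NE: opp run (3,1) capped by B -> flip
Dir W: edge -> no flip
Dir E: first cell 'B' (not opp) -> no flip
Dir SW: edge -> no flip
Dir S: first cell '.' (not opp) -> no flip
Dir SE: first cell 'B' (not opp) -> no flip
All flips: (3,1)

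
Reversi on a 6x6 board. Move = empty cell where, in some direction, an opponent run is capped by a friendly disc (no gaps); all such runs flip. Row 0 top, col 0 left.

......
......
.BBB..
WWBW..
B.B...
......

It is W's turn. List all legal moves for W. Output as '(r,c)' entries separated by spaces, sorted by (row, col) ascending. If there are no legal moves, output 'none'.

Answer: (1,1) (1,2) (1,3) (5,0) (5,1) (5,3)

Derivation:
(1,0): no bracket -> illegal
(1,1): flips 2 -> legal
(1,2): flips 1 -> legal
(1,3): flips 2 -> legal
(1,4): no bracket -> illegal
(2,0): no bracket -> illegal
(2,4): no bracket -> illegal
(3,4): no bracket -> illegal
(4,1): no bracket -> illegal
(4,3): no bracket -> illegal
(5,0): flips 1 -> legal
(5,1): flips 1 -> legal
(5,2): no bracket -> illegal
(5,3): flips 1 -> legal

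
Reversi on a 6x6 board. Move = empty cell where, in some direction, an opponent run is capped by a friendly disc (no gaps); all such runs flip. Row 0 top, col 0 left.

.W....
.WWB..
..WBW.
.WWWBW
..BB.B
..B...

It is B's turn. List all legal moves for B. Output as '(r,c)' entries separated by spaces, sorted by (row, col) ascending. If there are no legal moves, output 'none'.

(0,0): no bracket -> illegal
(0,2): flips 3 -> legal
(0,3): no bracket -> illegal
(1,0): flips 2 -> legal
(1,4): flips 1 -> legal
(1,5): flips 2 -> legal
(2,0): flips 1 -> legal
(2,1): flips 2 -> legal
(2,5): flips 2 -> legal
(3,0): flips 3 -> legal
(4,0): flips 2 -> legal
(4,1): flips 1 -> legal
(4,4): no bracket -> illegal

Answer: (0,2) (1,0) (1,4) (1,5) (2,0) (2,1) (2,5) (3,0) (4,0) (4,1)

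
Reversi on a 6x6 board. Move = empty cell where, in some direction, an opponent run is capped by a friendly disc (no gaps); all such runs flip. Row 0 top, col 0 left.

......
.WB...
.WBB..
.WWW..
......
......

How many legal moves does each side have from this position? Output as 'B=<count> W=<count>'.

-- B to move --
(0,0): flips 1 -> legal
(0,1): no bracket -> illegal
(0,2): no bracket -> illegal
(1,0): flips 1 -> legal
(2,0): flips 1 -> legal
(2,4): no bracket -> illegal
(3,0): flips 1 -> legal
(3,4): no bracket -> illegal
(4,0): flips 1 -> legal
(4,1): flips 1 -> legal
(4,2): flips 1 -> legal
(4,3): flips 1 -> legal
(4,4): flips 1 -> legal
B mobility = 9
-- W to move --
(0,1): no bracket -> illegal
(0,2): flips 2 -> legal
(0,3): flips 1 -> legal
(1,3): flips 3 -> legal
(1,4): flips 1 -> legal
(2,4): flips 2 -> legal
(3,4): no bracket -> illegal
W mobility = 5

Answer: B=9 W=5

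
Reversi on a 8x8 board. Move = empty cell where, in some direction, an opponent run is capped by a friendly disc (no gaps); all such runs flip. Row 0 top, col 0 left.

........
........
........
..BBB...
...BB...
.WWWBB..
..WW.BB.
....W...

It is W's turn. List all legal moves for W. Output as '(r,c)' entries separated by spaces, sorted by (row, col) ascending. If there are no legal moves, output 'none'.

Answer: (2,3) (2,5) (3,5) (4,5) (5,6)

Derivation:
(2,1): no bracket -> illegal
(2,2): no bracket -> illegal
(2,3): flips 2 -> legal
(2,4): no bracket -> illegal
(2,5): flips 2 -> legal
(3,1): no bracket -> illegal
(3,5): flips 1 -> legal
(4,1): no bracket -> illegal
(4,2): no bracket -> illegal
(4,5): flips 1 -> legal
(4,6): no bracket -> illegal
(5,6): flips 3 -> legal
(5,7): no bracket -> illegal
(6,4): no bracket -> illegal
(6,7): no bracket -> illegal
(7,5): no bracket -> illegal
(7,6): no bracket -> illegal
(7,7): no bracket -> illegal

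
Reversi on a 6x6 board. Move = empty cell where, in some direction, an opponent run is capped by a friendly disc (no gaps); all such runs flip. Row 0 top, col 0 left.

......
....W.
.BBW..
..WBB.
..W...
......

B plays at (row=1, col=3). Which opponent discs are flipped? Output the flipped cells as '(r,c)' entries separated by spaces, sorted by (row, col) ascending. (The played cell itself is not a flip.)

Answer: (2,3)

Derivation:
Dir NW: first cell '.' (not opp) -> no flip
Dir N: first cell '.' (not opp) -> no flip
Dir NE: first cell '.' (not opp) -> no flip
Dir W: first cell '.' (not opp) -> no flip
Dir E: opp run (1,4), next='.' -> no flip
Dir SW: first cell 'B' (not opp) -> no flip
Dir S: opp run (2,3) capped by B -> flip
Dir SE: first cell '.' (not opp) -> no flip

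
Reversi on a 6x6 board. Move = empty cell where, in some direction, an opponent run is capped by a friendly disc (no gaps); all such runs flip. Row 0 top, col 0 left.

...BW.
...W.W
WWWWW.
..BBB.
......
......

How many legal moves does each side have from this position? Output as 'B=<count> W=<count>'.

Answer: B=5 W=6

Derivation:
-- B to move --
(0,2): no bracket -> illegal
(0,5): flips 1 -> legal
(1,0): flips 1 -> legal
(1,1): flips 1 -> legal
(1,2): flips 2 -> legal
(1,4): flips 2 -> legal
(2,5): no bracket -> illegal
(3,0): no bracket -> illegal
(3,1): no bracket -> illegal
(3,5): no bracket -> illegal
B mobility = 5
-- W to move --
(0,2): flips 1 -> legal
(1,2): no bracket -> illegal
(1,4): no bracket -> illegal
(2,5): no bracket -> illegal
(3,1): no bracket -> illegal
(3,5): no bracket -> illegal
(4,1): flips 1 -> legal
(4,2): flips 2 -> legal
(4,3): flips 2 -> legal
(4,4): flips 2 -> legal
(4,5): flips 1 -> legal
W mobility = 6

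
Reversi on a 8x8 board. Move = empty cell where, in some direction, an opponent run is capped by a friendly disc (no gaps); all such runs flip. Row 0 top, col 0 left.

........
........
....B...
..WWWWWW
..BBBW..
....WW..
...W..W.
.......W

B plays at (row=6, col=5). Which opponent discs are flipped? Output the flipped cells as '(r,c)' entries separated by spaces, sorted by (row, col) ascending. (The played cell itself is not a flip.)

Answer: (5,4)

Derivation:
Dir NW: opp run (5,4) capped by B -> flip
Dir N: opp run (5,5) (4,5) (3,5), next='.' -> no flip
Dir NE: first cell '.' (not opp) -> no flip
Dir W: first cell '.' (not opp) -> no flip
Dir E: opp run (6,6), next='.' -> no flip
Dir SW: first cell '.' (not opp) -> no flip
Dir S: first cell '.' (not opp) -> no flip
Dir SE: first cell '.' (not opp) -> no flip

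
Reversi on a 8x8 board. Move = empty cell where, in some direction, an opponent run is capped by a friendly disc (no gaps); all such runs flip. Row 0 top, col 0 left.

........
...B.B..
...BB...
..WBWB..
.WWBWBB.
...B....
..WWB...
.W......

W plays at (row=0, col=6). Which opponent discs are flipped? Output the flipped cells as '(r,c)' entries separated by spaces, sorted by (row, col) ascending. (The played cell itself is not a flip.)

Dir NW: edge -> no flip
Dir N: edge -> no flip
Dir NE: edge -> no flip
Dir W: first cell '.' (not opp) -> no flip
Dir E: first cell '.' (not opp) -> no flip
Dir SW: opp run (1,5) (2,4) (3,3) capped by W -> flip
Dir S: first cell '.' (not opp) -> no flip
Dir SE: first cell '.' (not opp) -> no flip

Answer: (1,5) (2,4) (3,3)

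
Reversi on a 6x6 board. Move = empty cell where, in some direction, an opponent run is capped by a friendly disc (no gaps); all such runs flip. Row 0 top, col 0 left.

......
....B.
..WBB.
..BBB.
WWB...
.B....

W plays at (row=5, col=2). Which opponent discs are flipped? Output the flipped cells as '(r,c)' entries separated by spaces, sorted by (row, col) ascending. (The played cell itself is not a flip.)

Dir NW: first cell 'W' (not opp) -> no flip
Dir N: opp run (4,2) (3,2) capped by W -> flip
Dir NE: first cell '.' (not opp) -> no flip
Dir W: opp run (5,1), next='.' -> no flip
Dir E: first cell '.' (not opp) -> no flip
Dir SW: edge -> no flip
Dir S: edge -> no flip
Dir SE: edge -> no flip

Answer: (3,2) (4,2)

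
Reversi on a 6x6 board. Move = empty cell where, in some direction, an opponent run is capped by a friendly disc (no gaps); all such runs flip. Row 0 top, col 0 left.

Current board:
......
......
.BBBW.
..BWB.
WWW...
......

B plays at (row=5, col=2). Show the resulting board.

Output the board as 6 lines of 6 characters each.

Answer: ......
......
.BBBW.
..BWB.
WWB...
..B...

Derivation:
Place B at (5,2); scan 8 dirs for brackets.
Dir NW: opp run (4,1), next='.' -> no flip
Dir N: opp run (4,2) capped by B -> flip
Dir NE: first cell '.' (not opp) -> no flip
Dir W: first cell '.' (not opp) -> no flip
Dir E: first cell '.' (not opp) -> no flip
Dir SW: edge -> no flip
Dir S: edge -> no flip
Dir SE: edge -> no flip
All flips: (4,2)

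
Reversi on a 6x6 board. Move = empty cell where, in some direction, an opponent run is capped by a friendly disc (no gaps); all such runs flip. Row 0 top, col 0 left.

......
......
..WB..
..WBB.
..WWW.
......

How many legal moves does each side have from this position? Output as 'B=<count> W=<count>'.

-- B to move --
(1,1): flips 1 -> legal
(1,2): no bracket -> illegal
(1,3): no bracket -> illegal
(2,1): flips 1 -> legal
(3,1): flips 1 -> legal
(3,5): no bracket -> illegal
(4,1): flips 1 -> legal
(4,5): no bracket -> illegal
(5,1): flips 1 -> legal
(5,2): flips 1 -> legal
(5,3): flips 1 -> legal
(5,4): flips 1 -> legal
(5,5): flips 1 -> legal
B mobility = 9
-- W to move --
(1,2): no bracket -> illegal
(1,3): flips 2 -> legal
(1,4): flips 1 -> legal
(2,4): flips 3 -> legal
(2,5): flips 1 -> legal
(3,5): flips 2 -> legal
(4,5): no bracket -> illegal
W mobility = 5

Answer: B=9 W=5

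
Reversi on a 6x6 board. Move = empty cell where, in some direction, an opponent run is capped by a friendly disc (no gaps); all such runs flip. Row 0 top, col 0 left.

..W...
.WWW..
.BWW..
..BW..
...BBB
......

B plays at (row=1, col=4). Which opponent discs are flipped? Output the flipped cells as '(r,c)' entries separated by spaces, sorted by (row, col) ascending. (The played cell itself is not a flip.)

Answer: (2,3)

Derivation:
Dir NW: first cell '.' (not opp) -> no flip
Dir N: first cell '.' (not opp) -> no flip
Dir NE: first cell '.' (not opp) -> no flip
Dir W: opp run (1,3) (1,2) (1,1), next='.' -> no flip
Dir E: first cell '.' (not opp) -> no flip
Dir SW: opp run (2,3) capped by B -> flip
Dir S: first cell '.' (not opp) -> no flip
Dir SE: first cell '.' (not opp) -> no flip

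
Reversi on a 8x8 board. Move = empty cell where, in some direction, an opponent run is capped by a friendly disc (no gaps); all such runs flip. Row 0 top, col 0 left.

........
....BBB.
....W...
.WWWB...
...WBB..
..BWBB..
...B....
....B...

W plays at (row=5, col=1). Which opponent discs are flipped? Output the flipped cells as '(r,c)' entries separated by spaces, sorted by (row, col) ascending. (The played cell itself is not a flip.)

Answer: (5,2)

Derivation:
Dir NW: first cell '.' (not opp) -> no flip
Dir N: first cell '.' (not opp) -> no flip
Dir NE: first cell '.' (not opp) -> no flip
Dir W: first cell '.' (not opp) -> no flip
Dir E: opp run (5,2) capped by W -> flip
Dir SW: first cell '.' (not opp) -> no flip
Dir S: first cell '.' (not opp) -> no flip
Dir SE: first cell '.' (not opp) -> no flip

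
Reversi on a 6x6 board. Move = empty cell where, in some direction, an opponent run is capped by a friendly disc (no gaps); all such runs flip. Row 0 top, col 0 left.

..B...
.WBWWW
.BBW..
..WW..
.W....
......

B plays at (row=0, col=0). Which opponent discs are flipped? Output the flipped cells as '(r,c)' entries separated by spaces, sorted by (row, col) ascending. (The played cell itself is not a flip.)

Answer: (1,1)

Derivation:
Dir NW: edge -> no flip
Dir N: edge -> no flip
Dir NE: edge -> no flip
Dir W: edge -> no flip
Dir E: first cell '.' (not opp) -> no flip
Dir SW: edge -> no flip
Dir S: first cell '.' (not opp) -> no flip
Dir SE: opp run (1,1) capped by B -> flip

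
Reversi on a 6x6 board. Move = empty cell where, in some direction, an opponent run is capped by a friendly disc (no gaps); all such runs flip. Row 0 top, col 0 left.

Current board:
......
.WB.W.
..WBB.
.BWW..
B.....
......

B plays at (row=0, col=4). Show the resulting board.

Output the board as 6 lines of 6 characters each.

Answer: ....B.
.WB.B.
..WBB.
.BWW..
B.....
......

Derivation:
Place B at (0,4); scan 8 dirs for brackets.
Dir NW: edge -> no flip
Dir N: edge -> no flip
Dir NE: edge -> no flip
Dir W: first cell '.' (not opp) -> no flip
Dir E: first cell '.' (not opp) -> no flip
Dir SW: first cell '.' (not opp) -> no flip
Dir S: opp run (1,4) capped by B -> flip
Dir SE: first cell '.' (not opp) -> no flip
All flips: (1,4)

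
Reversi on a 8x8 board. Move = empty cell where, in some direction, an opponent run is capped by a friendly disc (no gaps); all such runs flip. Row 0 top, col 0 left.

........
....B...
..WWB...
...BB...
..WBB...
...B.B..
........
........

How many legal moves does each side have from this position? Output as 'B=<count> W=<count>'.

-- B to move --
(1,1): flips 1 -> legal
(1,2): flips 1 -> legal
(1,3): flips 1 -> legal
(2,1): flips 2 -> legal
(3,1): flips 1 -> legal
(3,2): flips 1 -> legal
(4,1): flips 1 -> legal
(5,1): flips 1 -> legal
(5,2): no bracket -> illegal
B mobility = 8
-- W to move --
(0,3): no bracket -> illegal
(0,4): no bracket -> illegal
(0,5): flips 1 -> legal
(1,3): no bracket -> illegal
(1,5): flips 2 -> legal
(2,5): flips 1 -> legal
(3,2): no bracket -> illegal
(3,5): no bracket -> illegal
(4,5): flips 3 -> legal
(4,6): no bracket -> illegal
(5,2): no bracket -> illegal
(5,4): no bracket -> illegal
(5,6): no bracket -> illegal
(6,2): no bracket -> illegal
(6,3): flips 3 -> legal
(6,4): flips 1 -> legal
(6,5): no bracket -> illegal
(6,6): flips 3 -> legal
W mobility = 7

Answer: B=8 W=7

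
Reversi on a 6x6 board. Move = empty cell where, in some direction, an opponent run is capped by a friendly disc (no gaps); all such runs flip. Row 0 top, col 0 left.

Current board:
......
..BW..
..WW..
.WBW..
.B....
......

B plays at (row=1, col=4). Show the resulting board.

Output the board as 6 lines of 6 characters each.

Answer: ......
..BBB.
..WB..
.WBW..
.B....
......

Derivation:
Place B at (1,4); scan 8 dirs for brackets.
Dir NW: first cell '.' (not opp) -> no flip
Dir N: first cell '.' (not opp) -> no flip
Dir NE: first cell '.' (not opp) -> no flip
Dir W: opp run (1,3) capped by B -> flip
Dir E: first cell '.' (not opp) -> no flip
Dir SW: opp run (2,3) capped by B -> flip
Dir S: first cell '.' (not opp) -> no flip
Dir SE: first cell '.' (not opp) -> no flip
All flips: (1,3) (2,3)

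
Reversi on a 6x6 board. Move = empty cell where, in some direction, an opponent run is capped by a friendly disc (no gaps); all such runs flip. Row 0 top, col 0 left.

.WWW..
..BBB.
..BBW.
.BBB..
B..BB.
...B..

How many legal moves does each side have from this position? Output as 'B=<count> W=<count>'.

-- B to move --
(0,0): no bracket -> illegal
(0,4): no bracket -> illegal
(1,0): no bracket -> illegal
(1,1): no bracket -> illegal
(1,5): flips 1 -> legal
(2,5): flips 1 -> legal
(3,4): flips 1 -> legal
(3,5): flips 1 -> legal
B mobility = 4
-- W to move --
(0,4): flips 1 -> legal
(0,5): no bracket -> illegal
(1,1): no bracket -> illegal
(1,5): no bracket -> illegal
(2,0): no bracket -> illegal
(2,1): flips 3 -> legal
(2,5): flips 1 -> legal
(3,0): no bracket -> illegal
(3,4): flips 2 -> legal
(3,5): no bracket -> illegal
(4,1): no bracket -> illegal
(4,2): flips 4 -> legal
(4,5): no bracket -> illegal
(5,0): no bracket -> illegal
(5,1): no bracket -> illegal
(5,2): no bracket -> illegal
(5,4): no bracket -> illegal
(5,5): no bracket -> illegal
W mobility = 5

Answer: B=4 W=5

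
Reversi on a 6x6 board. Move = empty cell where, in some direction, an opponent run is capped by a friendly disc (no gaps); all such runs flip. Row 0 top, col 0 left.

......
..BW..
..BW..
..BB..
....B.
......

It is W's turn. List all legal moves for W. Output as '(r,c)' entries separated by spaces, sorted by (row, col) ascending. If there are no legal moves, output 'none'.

Answer: (0,1) (1,1) (2,1) (3,1) (4,1) (4,3)

Derivation:
(0,1): flips 1 -> legal
(0,2): no bracket -> illegal
(0,3): no bracket -> illegal
(1,1): flips 1 -> legal
(2,1): flips 1 -> legal
(2,4): no bracket -> illegal
(3,1): flips 1 -> legal
(3,4): no bracket -> illegal
(3,5): no bracket -> illegal
(4,1): flips 1 -> legal
(4,2): no bracket -> illegal
(4,3): flips 1 -> legal
(4,5): no bracket -> illegal
(5,3): no bracket -> illegal
(5,4): no bracket -> illegal
(5,5): no bracket -> illegal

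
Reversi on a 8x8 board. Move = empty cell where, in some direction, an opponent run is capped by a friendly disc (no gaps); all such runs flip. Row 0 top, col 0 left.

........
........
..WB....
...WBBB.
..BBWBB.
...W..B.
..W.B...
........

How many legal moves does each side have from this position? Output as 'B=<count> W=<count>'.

-- B to move --
(1,1): no bracket -> illegal
(1,2): no bracket -> illegal
(1,3): no bracket -> illegal
(2,1): flips 1 -> legal
(2,4): flips 1 -> legal
(3,1): no bracket -> illegal
(3,2): flips 1 -> legal
(5,1): no bracket -> illegal
(5,2): no bracket -> illegal
(5,4): flips 1 -> legal
(5,5): no bracket -> illegal
(6,1): no bracket -> illegal
(6,3): flips 1 -> legal
(7,1): flips 3 -> legal
(7,2): no bracket -> illegal
(7,3): no bracket -> illegal
B mobility = 6
-- W to move --
(1,2): no bracket -> illegal
(1,3): flips 1 -> legal
(1,4): no bracket -> illegal
(2,4): flips 2 -> legal
(2,5): no bracket -> illegal
(2,6): flips 1 -> legal
(2,7): no bracket -> illegal
(3,1): flips 1 -> legal
(3,2): no bracket -> illegal
(3,7): flips 3 -> legal
(4,1): flips 2 -> legal
(4,7): flips 2 -> legal
(5,1): flips 1 -> legal
(5,2): no bracket -> illegal
(5,4): no bracket -> illegal
(5,5): no bracket -> illegal
(5,7): no bracket -> illegal
(6,3): no bracket -> illegal
(6,5): no bracket -> illegal
(6,6): no bracket -> illegal
(6,7): no bracket -> illegal
(7,3): no bracket -> illegal
(7,4): no bracket -> illegal
(7,5): flips 1 -> legal
W mobility = 9

Answer: B=6 W=9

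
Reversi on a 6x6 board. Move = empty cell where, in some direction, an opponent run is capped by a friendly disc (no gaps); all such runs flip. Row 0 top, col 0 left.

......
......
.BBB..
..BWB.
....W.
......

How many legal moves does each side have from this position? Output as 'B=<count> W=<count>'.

-- B to move --
(2,4): no bracket -> illegal
(3,5): no bracket -> illegal
(4,2): no bracket -> illegal
(4,3): flips 1 -> legal
(4,5): no bracket -> illegal
(5,3): no bracket -> illegal
(5,4): flips 1 -> legal
(5,5): flips 2 -> legal
B mobility = 3
-- W to move --
(1,0): no bracket -> illegal
(1,1): flips 1 -> legal
(1,2): no bracket -> illegal
(1,3): flips 1 -> legal
(1,4): no bracket -> illegal
(2,0): no bracket -> illegal
(2,4): flips 1 -> legal
(2,5): no bracket -> illegal
(3,0): no bracket -> illegal
(3,1): flips 1 -> legal
(3,5): flips 1 -> legal
(4,1): no bracket -> illegal
(4,2): no bracket -> illegal
(4,3): no bracket -> illegal
(4,5): no bracket -> illegal
W mobility = 5

Answer: B=3 W=5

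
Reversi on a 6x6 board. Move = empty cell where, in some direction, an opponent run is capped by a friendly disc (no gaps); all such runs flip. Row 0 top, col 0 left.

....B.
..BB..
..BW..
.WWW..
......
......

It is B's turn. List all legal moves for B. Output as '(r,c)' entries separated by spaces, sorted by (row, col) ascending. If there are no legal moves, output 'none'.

Answer: (2,4) (3,4) (4,0) (4,2) (4,3) (4,4)

Derivation:
(1,4): no bracket -> illegal
(2,0): no bracket -> illegal
(2,1): no bracket -> illegal
(2,4): flips 1 -> legal
(3,0): no bracket -> illegal
(3,4): flips 1 -> legal
(4,0): flips 1 -> legal
(4,1): no bracket -> illegal
(4,2): flips 1 -> legal
(4,3): flips 2 -> legal
(4,4): flips 1 -> legal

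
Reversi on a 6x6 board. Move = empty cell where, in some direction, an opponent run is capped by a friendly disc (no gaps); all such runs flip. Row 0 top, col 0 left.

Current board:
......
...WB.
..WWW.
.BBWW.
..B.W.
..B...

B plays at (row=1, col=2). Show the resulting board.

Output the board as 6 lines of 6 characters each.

Place B at (1,2); scan 8 dirs for brackets.
Dir NW: first cell '.' (not opp) -> no flip
Dir N: first cell '.' (not opp) -> no flip
Dir NE: first cell '.' (not opp) -> no flip
Dir W: first cell '.' (not opp) -> no flip
Dir E: opp run (1,3) capped by B -> flip
Dir SW: first cell '.' (not opp) -> no flip
Dir S: opp run (2,2) capped by B -> flip
Dir SE: opp run (2,3) (3,4), next='.' -> no flip
All flips: (1,3) (2,2)

Answer: ......
..BBB.
..BWW.
.BBWW.
..B.W.
..B...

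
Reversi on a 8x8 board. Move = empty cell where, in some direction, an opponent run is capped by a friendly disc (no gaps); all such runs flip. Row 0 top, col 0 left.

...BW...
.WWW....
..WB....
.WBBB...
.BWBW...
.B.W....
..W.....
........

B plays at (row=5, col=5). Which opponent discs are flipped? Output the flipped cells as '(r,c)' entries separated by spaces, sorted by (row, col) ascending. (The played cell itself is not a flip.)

Dir NW: opp run (4,4) capped by B -> flip
Dir N: first cell '.' (not opp) -> no flip
Dir NE: first cell '.' (not opp) -> no flip
Dir W: first cell '.' (not opp) -> no flip
Dir E: first cell '.' (not opp) -> no flip
Dir SW: first cell '.' (not opp) -> no flip
Dir S: first cell '.' (not opp) -> no flip
Dir SE: first cell '.' (not opp) -> no flip

Answer: (4,4)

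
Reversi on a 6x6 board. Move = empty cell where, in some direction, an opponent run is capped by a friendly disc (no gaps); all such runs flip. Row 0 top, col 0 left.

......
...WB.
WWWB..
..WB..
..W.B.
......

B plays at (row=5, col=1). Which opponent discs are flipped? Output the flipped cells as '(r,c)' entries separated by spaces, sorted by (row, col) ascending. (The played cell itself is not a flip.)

Dir NW: first cell '.' (not opp) -> no flip
Dir N: first cell '.' (not opp) -> no flip
Dir NE: opp run (4,2) capped by B -> flip
Dir W: first cell '.' (not opp) -> no flip
Dir E: first cell '.' (not opp) -> no flip
Dir SW: edge -> no flip
Dir S: edge -> no flip
Dir SE: edge -> no flip

Answer: (4,2)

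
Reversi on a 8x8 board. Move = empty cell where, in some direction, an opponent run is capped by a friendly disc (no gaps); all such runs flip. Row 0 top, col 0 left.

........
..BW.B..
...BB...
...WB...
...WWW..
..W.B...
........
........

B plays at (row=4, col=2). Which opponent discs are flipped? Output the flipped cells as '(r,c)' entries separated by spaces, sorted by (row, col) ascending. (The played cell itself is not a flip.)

Dir NW: first cell '.' (not opp) -> no flip
Dir N: first cell '.' (not opp) -> no flip
Dir NE: opp run (3,3) capped by B -> flip
Dir W: first cell '.' (not opp) -> no flip
Dir E: opp run (4,3) (4,4) (4,5), next='.' -> no flip
Dir SW: first cell '.' (not opp) -> no flip
Dir S: opp run (5,2), next='.' -> no flip
Dir SE: first cell '.' (not opp) -> no flip

Answer: (3,3)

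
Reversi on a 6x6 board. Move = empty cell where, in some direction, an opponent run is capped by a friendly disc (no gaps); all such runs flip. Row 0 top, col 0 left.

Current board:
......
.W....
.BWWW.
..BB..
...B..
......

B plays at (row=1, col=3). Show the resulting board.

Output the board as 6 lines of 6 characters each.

Answer: ......
.W.B..
.BWBW.
..BB..
...B..
......

Derivation:
Place B at (1,3); scan 8 dirs for brackets.
Dir NW: first cell '.' (not opp) -> no flip
Dir N: first cell '.' (not opp) -> no flip
Dir NE: first cell '.' (not opp) -> no flip
Dir W: first cell '.' (not opp) -> no flip
Dir E: first cell '.' (not opp) -> no flip
Dir SW: opp run (2,2), next='.' -> no flip
Dir S: opp run (2,3) capped by B -> flip
Dir SE: opp run (2,4), next='.' -> no flip
All flips: (2,3)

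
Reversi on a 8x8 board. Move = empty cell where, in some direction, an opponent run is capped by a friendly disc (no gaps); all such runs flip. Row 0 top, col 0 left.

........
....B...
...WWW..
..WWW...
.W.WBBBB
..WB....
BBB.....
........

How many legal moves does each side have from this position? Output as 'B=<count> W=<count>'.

Answer: B=8 W=9

Derivation:
-- B to move --
(1,2): flips 2 -> legal
(1,3): flips 3 -> legal
(1,5): no bracket -> illegal
(1,6): flips 4 -> legal
(2,1): no bracket -> illegal
(2,2): flips 1 -> legal
(2,6): no bracket -> illegal
(3,0): no bracket -> illegal
(3,1): no bracket -> illegal
(3,5): no bracket -> illegal
(3,6): flips 1 -> legal
(4,0): no bracket -> illegal
(4,2): flips 2 -> legal
(5,0): flips 3 -> legal
(5,1): flips 1 -> legal
(5,4): no bracket -> illegal
(6,3): no bracket -> illegal
B mobility = 8
-- W to move --
(0,3): flips 1 -> legal
(0,4): flips 1 -> legal
(0,5): flips 1 -> legal
(1,3): no bracket -> illegal
(1,5): no bracket -> illegal
(3,5): no bracket -> illegal
(3,6): no bracket -> illegal
(3,7): no bracket -> illegal
(4,2): no bracket -> illegal
(5,0): no bracket -> illegal
(5,1): no bracket -> illegal
(5,4): flips 2 -> legal
(5,5): flips 1 -> legal
(5,6): flips 1 -> legal
(5,7): no bracket -> illegal
(6,3): flips 1 -> legal
(6,4): no bracket -> illegal
(7,0): flips 1 -> legal
(7,1): no bracket -> illegal
(7,2): flips 1 -> legal
(7,3): no bracket -> illegal
W mobility = 9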